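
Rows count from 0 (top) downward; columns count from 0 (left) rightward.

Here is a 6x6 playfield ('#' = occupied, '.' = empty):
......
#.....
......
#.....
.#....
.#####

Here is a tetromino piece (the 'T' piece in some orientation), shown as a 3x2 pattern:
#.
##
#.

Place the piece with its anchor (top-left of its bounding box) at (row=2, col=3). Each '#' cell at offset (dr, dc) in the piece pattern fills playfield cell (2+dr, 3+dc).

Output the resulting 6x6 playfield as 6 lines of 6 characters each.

Fill (2+0,3+0) = (2,3)
Fill (2+1,3+0) = (3,3)
Fill (2+1,3+1) = (3,4)
Fill (2+2,3+0) = (4,3)

Answer: ......
#.....
...#..
#..##.
.#.#..
.#####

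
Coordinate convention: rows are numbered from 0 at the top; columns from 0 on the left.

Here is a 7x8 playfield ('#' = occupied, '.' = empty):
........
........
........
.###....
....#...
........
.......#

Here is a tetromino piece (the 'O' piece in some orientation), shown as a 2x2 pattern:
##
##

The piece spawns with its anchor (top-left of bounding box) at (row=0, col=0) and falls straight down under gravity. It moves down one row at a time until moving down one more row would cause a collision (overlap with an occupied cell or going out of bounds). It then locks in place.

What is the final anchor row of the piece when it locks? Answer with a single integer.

Answer: 1

Derivation:
Spawn at (row=0, col=0). Try each row:
  row 0: fits
  row 1: fits
  row 2: blocked -> lock at row 1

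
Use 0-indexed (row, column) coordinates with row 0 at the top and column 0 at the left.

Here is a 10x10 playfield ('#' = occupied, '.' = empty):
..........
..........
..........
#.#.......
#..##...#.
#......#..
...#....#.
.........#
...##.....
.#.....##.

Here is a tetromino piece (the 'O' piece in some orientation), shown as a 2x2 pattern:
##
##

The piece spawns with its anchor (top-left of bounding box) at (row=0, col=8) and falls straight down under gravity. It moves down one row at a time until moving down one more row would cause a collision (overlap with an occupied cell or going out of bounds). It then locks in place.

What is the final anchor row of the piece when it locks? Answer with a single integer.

Answer: 2

Derivation:
Spawn at (row=0, col=8). Try each row:
  row 0: fits
  row 1: fits
  row 2: fits
  row 3: blocked -> lock at row 2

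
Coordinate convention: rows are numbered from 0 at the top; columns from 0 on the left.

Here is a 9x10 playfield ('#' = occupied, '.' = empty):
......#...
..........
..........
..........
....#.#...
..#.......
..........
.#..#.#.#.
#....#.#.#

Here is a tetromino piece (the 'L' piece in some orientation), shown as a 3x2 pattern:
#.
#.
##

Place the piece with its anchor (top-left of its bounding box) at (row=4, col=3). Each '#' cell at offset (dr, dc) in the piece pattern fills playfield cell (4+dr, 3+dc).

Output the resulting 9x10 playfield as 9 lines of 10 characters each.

Answer: ......#...
..........
..........
..........
...##.#...
..##......
...##.....
.#..#.#.#.
#....#.#.#

Derivation:
Fill (4+0,3+0) = (4,3)
Fill (4+1,3+0) = (5,3)
Fill (4+2,3+0) = (6,3)
Fill (4+2,3+1) = (6,4)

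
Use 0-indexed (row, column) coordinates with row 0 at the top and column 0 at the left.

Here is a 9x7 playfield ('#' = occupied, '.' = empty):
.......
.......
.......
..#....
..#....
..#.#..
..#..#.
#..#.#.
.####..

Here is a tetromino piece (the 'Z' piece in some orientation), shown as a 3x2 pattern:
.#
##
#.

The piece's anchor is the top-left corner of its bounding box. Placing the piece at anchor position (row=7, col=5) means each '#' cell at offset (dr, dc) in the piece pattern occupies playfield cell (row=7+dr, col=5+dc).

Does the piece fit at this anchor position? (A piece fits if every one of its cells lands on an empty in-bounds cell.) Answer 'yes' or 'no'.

Check each piece cell at anchor (7, 5):
  offset (0,1) -> (7,6): empty -> OK
  offset (1,0) -> (8,5): empty -> OK
  offset (1,1) -> (8,6): empty -> OK
  offset (2,0) -> (9,5): out of bounds -> FAIL
All cells valid: no

Answer: no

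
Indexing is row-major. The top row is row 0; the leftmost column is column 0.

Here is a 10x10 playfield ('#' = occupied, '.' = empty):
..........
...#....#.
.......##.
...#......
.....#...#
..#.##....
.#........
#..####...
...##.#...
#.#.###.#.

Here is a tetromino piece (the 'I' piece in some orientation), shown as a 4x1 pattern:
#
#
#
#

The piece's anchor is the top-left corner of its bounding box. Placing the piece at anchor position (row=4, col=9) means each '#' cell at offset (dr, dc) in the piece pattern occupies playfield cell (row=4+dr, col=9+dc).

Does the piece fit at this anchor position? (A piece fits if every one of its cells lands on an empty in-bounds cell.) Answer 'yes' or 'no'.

Check each piece cell at anchor (4, 9):
  offset (0,0) -> (4,9): occupied ('#') -> FAIL
  offset (1,0) -> (5,9): empty -> OK
  offset (2,0) -> (6,9): empty -> OK
  offset (3,0) -> (7,9): empty -> OK
All cells valid: no

Answer: no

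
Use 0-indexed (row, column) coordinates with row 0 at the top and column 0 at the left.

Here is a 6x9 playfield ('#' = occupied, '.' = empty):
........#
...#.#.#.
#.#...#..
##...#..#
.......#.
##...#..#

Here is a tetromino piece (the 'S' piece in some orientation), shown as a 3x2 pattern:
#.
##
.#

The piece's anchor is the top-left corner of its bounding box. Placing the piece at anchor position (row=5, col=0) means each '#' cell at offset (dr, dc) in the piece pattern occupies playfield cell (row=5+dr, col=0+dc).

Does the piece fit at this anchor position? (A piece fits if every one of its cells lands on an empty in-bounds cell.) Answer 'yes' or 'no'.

Answer: no

Derivation:
Check each piece cell at anchor (5, 0):
  offset (0,0) -> (5,0): occupied ('#') -> FAIL
  offset (1,0) -> (6,0): out of bounds -> FAIL
  offset (1,1) -> (6,1): out of bounds -> FAIL
  offset (2,1) -> (7,1): out of bounds -> FAIL
All cells valid: no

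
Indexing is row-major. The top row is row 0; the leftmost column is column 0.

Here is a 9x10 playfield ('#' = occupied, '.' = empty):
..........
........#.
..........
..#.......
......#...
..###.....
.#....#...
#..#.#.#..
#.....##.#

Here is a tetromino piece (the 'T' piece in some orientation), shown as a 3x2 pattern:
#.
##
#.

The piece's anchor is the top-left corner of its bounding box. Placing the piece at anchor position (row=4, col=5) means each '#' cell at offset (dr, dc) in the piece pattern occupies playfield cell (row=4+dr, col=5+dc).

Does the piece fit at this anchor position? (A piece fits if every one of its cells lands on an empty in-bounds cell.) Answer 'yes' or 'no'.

Answer: yes

Derivation:
Check each piece cell at anchor (4, 5):
  offset (0,0) -> (4,5): empty -> OK
  offset (1,0) -> (5,5): empty -> OK
  offset (1,1) -> (5,6): empty -> OK
  offset (2,0) -> (6,5): empty -> OK
All cells valid: yes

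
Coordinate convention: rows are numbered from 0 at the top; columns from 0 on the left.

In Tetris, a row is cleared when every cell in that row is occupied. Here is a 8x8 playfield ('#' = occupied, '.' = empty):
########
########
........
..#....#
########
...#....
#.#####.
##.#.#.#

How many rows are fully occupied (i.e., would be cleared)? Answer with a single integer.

Answer: 3

Derivation:
Check each row:
  row 0: 0 empty cells -> FULL (clear)
  row 1: 0 empty cells -> FULL (clear)
  row 2: 8 empty cells -> not full
  row 3: 6 empty cells -> not full
  row 4: 0 empty cells -> FULL (clear)
  row 5: 7 empty cells -> not full
  row 6: 2 empty cells -> not full
  row 7: 3 empty cells -> not full
Total rows cleared: 3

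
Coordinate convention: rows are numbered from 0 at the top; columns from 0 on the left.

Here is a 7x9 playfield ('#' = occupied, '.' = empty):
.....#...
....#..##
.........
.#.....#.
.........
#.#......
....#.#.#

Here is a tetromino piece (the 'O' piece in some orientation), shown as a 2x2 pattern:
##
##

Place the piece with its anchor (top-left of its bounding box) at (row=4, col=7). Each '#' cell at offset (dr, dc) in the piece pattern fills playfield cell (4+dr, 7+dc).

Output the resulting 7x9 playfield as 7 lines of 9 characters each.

Answer: .....#...
....#..##
.........
.#.....#.
.......##
#.#....##
....#.#.#

Derivation:
Fill (4+0,7+0) = (4,7)
Fill (4+0,7+1) = (4,8)
Fill (4+1,7+0) = (5,7)
Fill (4+1,7+1) = (5,8)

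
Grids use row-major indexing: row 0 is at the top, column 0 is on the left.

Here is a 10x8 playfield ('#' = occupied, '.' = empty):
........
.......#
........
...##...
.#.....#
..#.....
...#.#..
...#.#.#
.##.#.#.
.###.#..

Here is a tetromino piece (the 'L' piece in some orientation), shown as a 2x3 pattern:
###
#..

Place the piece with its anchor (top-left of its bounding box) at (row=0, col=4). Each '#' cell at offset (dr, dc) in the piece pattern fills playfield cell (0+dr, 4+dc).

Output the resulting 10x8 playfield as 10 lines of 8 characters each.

Answer: ....###.
....#..#
........
...##...
.#.....#
..#.....
...#.#..
...#.#.#
.##.#.#.
.###.#..

Derivation:
Fill (0+0,4+0) = (0,4)
Fill (0+0,4+1) = (0,5)
Fill (0+0,4+2) = (0,6)
Fill (0+1,4+0) = (1,4)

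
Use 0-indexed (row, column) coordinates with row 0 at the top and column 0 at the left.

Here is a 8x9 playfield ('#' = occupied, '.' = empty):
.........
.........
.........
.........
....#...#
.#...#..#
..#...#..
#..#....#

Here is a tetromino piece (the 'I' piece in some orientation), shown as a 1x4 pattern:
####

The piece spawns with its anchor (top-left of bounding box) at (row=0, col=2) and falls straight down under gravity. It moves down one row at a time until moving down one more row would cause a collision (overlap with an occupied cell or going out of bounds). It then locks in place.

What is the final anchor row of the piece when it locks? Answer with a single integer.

Spawn at (row=0, col=2). Try each row:
  row 0: fits
  row 1: fits
  row 2: fits
  row 3: fits
  row 4: blocked -> lock at row 3

Answer: 3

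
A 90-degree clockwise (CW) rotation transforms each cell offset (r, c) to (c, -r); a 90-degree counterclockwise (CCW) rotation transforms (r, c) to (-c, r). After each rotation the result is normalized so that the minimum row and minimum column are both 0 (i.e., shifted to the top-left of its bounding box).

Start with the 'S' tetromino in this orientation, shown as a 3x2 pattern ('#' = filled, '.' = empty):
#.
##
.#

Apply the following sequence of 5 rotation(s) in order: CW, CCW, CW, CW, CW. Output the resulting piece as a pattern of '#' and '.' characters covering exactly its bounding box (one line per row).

Start:
#.
##
.#
After rotation 1 (CW):
.##
##.
After rotation 2 (CCW):
#.
##
.#
After rotation 3 (CW):
.##
##.
After rotation 4 (CW):
#.
##
.#
After rotation 5 (CW):
.##
##.

Answer: .##
##.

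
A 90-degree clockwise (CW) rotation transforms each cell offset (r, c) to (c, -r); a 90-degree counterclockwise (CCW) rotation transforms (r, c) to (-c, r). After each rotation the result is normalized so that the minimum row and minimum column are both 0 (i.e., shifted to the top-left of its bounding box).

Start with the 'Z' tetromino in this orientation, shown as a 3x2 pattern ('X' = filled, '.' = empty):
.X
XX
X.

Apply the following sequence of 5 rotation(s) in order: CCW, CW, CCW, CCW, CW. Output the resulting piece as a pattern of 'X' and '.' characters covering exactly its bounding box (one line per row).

Start:
.X
XX
X.
After rotation 1 (CCW):
XX.
.XX
After rotation 2 (CW):
.X
XX
X.
After rotation 3 (CCW):
XX.
.XX
After rotation 4 (CCW):
.X
XX
X.
After rotation 5 (CW):
XX.
.XX

Answer: XX.
.XX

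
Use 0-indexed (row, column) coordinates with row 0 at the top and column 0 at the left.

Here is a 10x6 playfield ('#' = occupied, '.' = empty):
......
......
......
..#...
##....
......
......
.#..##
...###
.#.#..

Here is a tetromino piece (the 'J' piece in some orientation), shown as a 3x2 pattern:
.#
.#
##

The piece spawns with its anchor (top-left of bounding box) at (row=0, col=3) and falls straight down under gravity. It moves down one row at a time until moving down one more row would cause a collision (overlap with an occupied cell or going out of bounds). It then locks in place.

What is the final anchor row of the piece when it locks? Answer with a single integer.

Answer: 4

Derivation:
Spawn at (row=0, col=3). Try each row:
  row 0: fits
  row 1: fits
  row 2: fits
  row 3: fits
  row 4: fits
  row 5: blocked -> lock at row 4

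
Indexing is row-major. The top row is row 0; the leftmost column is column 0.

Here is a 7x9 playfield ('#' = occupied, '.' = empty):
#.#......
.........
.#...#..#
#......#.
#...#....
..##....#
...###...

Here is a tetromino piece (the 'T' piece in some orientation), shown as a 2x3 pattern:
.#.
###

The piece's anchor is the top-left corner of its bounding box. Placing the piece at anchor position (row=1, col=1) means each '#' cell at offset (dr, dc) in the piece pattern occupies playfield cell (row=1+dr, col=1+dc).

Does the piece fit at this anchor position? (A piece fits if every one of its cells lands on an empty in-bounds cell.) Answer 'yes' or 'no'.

Check each piece cell at anchor (1, 1):
  offset (0,1) -> (1,2): empty -> OK
  offset (1,0) -> (2,1): occupied ('#') -> FAIL
  offset (1,1) -> (2,2): empty -> OK
  offset (1,2) -> (2,3): empty -> OK
All cells valid: no

Answer: no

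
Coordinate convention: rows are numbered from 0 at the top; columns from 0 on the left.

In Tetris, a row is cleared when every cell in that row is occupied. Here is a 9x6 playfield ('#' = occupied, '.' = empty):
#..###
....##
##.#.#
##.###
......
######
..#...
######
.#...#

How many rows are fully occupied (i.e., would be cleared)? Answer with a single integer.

Check each row:
  row 0: 2 empty cells -> not full
  row 1: 4 empty cells -> not full
  row 2: 2 empty cells -> not full
  row 3: 1 empty cell -> not full
  row 4: 6 empty cells -> not full
  row 5: 0 empty cells -> FULL (clear)
  row 6: 5 empty cells -> not full
  row 7: 0 empty cells -> FULL (clear)
  row 8: 4 empty cells -> not full
Total rows cleared: 2

Answer: 2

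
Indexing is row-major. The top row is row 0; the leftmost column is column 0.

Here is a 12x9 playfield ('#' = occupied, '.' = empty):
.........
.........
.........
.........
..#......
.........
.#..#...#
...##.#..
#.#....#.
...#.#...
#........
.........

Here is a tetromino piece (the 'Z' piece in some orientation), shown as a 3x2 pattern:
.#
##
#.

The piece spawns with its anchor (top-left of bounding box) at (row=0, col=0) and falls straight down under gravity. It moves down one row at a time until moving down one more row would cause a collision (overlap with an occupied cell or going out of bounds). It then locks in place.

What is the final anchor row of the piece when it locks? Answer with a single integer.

Answer: 4

Derivation:
Spawn at (row=0, col=0). Try each row:
  row 0: fits
  row 1: fits
  row 2: fits
  row 3: fits
  row 4: fits
  row 5: blocked -> lock at row 4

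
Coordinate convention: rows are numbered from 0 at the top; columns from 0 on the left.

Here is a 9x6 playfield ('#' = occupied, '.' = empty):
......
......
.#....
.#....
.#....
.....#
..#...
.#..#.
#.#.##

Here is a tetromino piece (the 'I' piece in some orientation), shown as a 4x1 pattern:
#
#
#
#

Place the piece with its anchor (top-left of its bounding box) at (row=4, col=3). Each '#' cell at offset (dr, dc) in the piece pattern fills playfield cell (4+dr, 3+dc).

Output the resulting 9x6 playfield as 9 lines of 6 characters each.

Answer: ......
......
.#....
.#....
.#.#..
...#.#
..##..
.#.##.
#.#.##

Derivation:
Fill (4+0,3+0) = (4,3)
Fill (4+1,3+0) = (5,3)
Fill (4+2,3+0) = (6,3)
Fill (4+3,3+0) = (7,3)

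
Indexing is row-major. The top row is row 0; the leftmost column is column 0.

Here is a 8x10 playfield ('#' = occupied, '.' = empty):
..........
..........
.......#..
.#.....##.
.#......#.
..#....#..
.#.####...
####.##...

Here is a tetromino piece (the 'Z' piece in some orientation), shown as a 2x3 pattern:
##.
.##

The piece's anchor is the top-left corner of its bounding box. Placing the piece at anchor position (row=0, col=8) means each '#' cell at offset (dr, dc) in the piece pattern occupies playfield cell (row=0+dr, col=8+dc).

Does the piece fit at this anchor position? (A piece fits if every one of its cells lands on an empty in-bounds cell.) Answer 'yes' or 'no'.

Answer: no

Derivation:
Check each piece cell at anchor (0, 8):
  offset (0,0) -> (0,8): empty -> OK
  offset (0,1) -> (0,9): empty -> OK
  offset (1,1) -> (1,9): empty -> OK
  offset (1,2) -> (1,10): out of bounds -> FAIL
All cells valid: no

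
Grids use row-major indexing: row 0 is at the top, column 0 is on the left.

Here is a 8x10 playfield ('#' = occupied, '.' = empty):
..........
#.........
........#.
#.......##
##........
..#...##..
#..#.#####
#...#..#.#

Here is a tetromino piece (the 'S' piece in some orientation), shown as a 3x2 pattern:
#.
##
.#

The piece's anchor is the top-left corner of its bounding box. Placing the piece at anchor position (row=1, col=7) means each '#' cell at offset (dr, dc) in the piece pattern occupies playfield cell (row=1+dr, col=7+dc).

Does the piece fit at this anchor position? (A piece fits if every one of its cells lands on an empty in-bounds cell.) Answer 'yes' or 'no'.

Check each piece cell at anchor (1, 7):
  offset (0,0) -> (1,7): empty -> OK
  offset (1,0) -> (2,7): empty -> OK
  offset (1,1) -> (2,8): occupied ('#') -> FAIL
  offset (2,1) -> (3,8): occupied ('#') -> FAIL
All cells valid: no

Answer: no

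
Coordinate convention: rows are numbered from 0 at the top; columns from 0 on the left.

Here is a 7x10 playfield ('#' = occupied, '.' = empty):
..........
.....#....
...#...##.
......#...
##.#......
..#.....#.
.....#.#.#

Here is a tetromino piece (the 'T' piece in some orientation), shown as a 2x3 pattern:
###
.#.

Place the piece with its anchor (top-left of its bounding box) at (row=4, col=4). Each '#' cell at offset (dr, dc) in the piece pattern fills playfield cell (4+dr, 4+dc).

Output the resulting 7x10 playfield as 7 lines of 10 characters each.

Answer: ..........
.....#....
...#...##.
......#...
##.####...
..#..#..#.
.....#.#.#

Derivation:
Fill (4+0,4+0) = (4,4)
Fill (4+0,4+1) = (4,5)
Fill (4+0,4+2) = (4,6)
Fill (4+1,4+1) = (5,5)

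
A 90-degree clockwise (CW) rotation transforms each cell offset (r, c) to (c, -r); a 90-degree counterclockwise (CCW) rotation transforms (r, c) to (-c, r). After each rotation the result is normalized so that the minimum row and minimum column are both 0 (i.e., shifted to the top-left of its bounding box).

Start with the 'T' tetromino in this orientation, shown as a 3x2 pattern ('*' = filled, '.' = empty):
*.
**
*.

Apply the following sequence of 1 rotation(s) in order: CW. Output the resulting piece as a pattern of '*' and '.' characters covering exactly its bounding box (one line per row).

Start:
*.
**
*.
After rotation 1 (CW):
***
.*.

Answer: ***
.*.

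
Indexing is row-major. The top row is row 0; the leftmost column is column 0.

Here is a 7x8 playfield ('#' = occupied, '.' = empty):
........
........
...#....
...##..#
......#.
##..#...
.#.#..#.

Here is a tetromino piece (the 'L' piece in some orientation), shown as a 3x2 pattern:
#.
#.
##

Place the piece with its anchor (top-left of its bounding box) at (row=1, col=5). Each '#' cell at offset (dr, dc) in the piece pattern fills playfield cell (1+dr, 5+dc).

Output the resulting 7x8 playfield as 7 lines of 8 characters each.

Fill (1+0,5+0) = (1,5)
Fill (1+1,5+0) = (2,5)
Fill (1+2,5+0) = (3,5)
Fill (1+2,5+1) = (3,6)

Answer: ........
.....#..
...#.#..
...#####
......#.
##..#...
.#.#..#.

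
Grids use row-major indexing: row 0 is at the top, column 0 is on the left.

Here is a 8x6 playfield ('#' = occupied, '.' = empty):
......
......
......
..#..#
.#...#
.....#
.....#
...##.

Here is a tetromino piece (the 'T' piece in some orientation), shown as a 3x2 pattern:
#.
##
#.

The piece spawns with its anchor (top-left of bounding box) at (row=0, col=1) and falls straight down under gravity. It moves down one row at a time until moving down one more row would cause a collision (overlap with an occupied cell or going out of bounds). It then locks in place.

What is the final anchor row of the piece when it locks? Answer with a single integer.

Spawn at (row=0, col=1). Try each row:
  row 0: fits
  row 1: fits
  row 2: blocked -> lock at row 1

Answer: 1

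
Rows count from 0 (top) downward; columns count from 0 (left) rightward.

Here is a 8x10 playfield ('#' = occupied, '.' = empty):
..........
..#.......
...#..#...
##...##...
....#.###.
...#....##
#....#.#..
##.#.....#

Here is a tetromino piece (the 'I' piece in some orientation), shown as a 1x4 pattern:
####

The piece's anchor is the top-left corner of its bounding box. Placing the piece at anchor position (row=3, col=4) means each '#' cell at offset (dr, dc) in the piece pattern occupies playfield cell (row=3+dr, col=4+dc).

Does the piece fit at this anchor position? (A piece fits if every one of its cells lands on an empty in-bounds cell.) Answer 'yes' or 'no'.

Answer: no

Derivation:
Check each piece cell at anchor (3, 4):
  offset (0,0) -> (3,4): empty -> OK
  offset (0,1) -> (3,5): occupied ('#') -> FAIL
  offset (0,2) -> (3,6): occupied ('#') -> FAIL
  offset (0,3) -> (3,7): empty -> OK
All cells valid: no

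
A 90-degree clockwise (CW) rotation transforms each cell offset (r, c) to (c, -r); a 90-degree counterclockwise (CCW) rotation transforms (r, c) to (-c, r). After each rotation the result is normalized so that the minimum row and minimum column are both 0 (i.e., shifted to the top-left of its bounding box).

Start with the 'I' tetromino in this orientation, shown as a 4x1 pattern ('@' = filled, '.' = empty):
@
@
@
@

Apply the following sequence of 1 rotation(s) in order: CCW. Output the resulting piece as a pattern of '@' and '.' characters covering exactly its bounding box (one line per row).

Start:
@
@
@
@
After rotation 1 (CCW):
@@@@

Answer: @@@@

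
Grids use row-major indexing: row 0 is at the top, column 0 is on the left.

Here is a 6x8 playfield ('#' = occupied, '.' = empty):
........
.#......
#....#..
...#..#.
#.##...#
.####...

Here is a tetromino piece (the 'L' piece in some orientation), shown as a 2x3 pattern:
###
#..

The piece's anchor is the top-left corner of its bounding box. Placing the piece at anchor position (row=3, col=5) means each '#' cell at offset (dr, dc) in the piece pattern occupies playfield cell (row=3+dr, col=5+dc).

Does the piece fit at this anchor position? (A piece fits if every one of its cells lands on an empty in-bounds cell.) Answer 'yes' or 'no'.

Answer: no

Derivation:
Check each piece cell at anchor (3, 5):
  offset (0,0) -> (3,5): empty -> OK
  offset (0,1) -> (3,6): occupied ('#') -> FAIL
  offset (0,2) -> (3,7): empty -> OK
  offset (1,0) -> (4,5): empty -> OK
All cells valid: no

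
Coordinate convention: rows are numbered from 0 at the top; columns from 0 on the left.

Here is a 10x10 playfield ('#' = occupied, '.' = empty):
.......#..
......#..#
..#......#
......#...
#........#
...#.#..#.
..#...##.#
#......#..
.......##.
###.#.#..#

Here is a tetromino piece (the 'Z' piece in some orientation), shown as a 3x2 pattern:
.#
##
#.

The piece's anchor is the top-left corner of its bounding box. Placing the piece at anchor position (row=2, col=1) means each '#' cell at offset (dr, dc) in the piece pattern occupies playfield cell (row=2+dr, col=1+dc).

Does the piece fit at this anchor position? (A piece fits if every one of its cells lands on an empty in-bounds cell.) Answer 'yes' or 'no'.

Check each piece cell at anchor (2, 1):
  offset (0,1) -> (2,2): occupied ('#') -> FAIL
  offset (1,0) -> (3,1): empty -> OK
  offset (1,1) -> (3,2): empty -> OK
  offset (2,0) -> (4,1): empty -> OK
All cells valid: no

Answer: no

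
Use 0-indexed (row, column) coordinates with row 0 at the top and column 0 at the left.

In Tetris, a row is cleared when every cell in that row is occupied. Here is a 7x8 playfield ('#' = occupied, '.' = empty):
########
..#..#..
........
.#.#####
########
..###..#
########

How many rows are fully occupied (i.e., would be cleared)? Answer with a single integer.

Check each row:
  row 0: 0 empty cells -> FULL (clear)
  row 1: 6 empty cells -> not full
  row 2: 8 empty cells -> not full
  row 3: 2 empty cells -> not full
  row 4: 0 empty cells -> FULL (clear)
  row 5: 4 empty cells -> not full
  row 6: 0 empty cells -> FULL (clear)
Total rows cleared: 3

Answer: 3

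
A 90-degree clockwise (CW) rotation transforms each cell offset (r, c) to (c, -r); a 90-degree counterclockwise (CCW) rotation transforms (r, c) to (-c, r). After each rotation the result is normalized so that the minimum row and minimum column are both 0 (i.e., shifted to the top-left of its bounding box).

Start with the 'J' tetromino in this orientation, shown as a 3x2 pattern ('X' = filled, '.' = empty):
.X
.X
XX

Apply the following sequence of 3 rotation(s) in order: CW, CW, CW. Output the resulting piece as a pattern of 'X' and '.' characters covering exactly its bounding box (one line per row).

Start:
.X
.X
XX
After rotation 1 (CW):
X..
XXX
After rotation 2 (CW):
XX
X.
X.
After rotation 3 (CW):
XXX
..X

Answer: XXX
..X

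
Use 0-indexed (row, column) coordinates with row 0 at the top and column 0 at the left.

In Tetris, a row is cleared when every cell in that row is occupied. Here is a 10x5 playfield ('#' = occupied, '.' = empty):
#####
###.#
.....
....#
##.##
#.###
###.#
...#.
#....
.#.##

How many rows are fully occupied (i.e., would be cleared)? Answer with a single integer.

Answer: 1

Derivation:
Check each row:
  row 0: 0 empty cells -> FULL (clear)
  row 1: 1 empty cell -> not full
  row 2: 5 empty cells -> not full
  row 3: 4 empty cells -> not full
  row 4: 1 empty cell -> not full
  row 5: 1 empty cell -> not full
  row 6: 1 empty cell -> not full
  row 7: 4 empty cells -> not full
  row 8: 4 empty cells -> not full
  row 9: 2 empty cells -> not full
Total rows cleared: 1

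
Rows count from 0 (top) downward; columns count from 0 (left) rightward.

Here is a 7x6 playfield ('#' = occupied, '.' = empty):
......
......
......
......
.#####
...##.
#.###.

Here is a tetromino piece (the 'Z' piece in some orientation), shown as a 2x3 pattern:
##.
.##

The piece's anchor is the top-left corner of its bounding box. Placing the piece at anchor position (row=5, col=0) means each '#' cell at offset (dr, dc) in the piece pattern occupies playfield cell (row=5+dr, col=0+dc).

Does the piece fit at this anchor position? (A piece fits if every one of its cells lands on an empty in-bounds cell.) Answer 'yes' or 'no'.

Check each piece cell at anchor (5, 0):
  offset (0,0) -> (5,0): empty -> OK
  offset (0,1) -> (5,1): empty -> OK
  offset (1,1) -> (6,1): empty -> OK
  offset (1,2) -> (6,2): occupied ('#') -> FAIL
All cells valid: no

Answer: no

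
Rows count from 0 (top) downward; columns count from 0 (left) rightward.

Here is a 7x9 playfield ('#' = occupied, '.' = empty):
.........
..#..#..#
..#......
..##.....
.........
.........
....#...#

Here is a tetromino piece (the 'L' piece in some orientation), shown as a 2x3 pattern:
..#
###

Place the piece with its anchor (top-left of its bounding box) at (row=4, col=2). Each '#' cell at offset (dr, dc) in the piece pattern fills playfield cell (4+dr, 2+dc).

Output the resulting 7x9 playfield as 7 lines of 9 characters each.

Fill (4+0,2+2) = (4,4)
Fill (4+1,2+0) = (5,2)
Fill (4+1,2+1) = (5,3)
Fill (4+1,2+2) = (5,4)

Answer: .........
..#..#..#
..#......
..##.....
....#....
..###....
....#...#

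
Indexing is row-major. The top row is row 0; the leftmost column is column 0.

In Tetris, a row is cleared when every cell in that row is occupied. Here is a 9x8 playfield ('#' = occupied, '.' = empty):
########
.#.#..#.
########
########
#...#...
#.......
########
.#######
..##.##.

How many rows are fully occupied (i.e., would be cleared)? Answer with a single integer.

Answer: 4

Derivation:
Check each row:
  row 0: 0 empty cells -> FULL (clear)
  row 1: 5 empty cells -> not full
  row 2: 0 empty cells -> FULL (clear)
  row 3: 0 empty cells -> FULL (clear)
  row 4: 6 empty cells -> not full
  row 5: 7 empty cells -> not full
  row 6: 0 empty cells -> FULL (clear)
  row 7: 1 empty cell -> not full
  row 8: 4 empty cells -> not full
Total rows cleared: 4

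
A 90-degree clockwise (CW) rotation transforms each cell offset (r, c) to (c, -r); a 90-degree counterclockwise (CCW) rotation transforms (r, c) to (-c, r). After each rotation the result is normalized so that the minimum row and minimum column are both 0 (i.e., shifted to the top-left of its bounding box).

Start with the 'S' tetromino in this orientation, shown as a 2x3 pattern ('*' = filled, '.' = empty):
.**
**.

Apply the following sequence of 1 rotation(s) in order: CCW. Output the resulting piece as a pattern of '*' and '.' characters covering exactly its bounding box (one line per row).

Answer: *.
**
.*

Derivation:
Start:
.**
**.
After rotation 1 (CCW):
*.
**
.*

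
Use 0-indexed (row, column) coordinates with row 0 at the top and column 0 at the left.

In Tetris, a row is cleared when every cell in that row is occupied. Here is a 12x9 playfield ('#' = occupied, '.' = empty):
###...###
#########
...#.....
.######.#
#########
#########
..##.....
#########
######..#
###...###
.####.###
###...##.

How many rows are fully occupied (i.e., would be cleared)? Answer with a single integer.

Check each row:
  row 0: 3 empty cells -> not full
  row 1: 0 empty cells -> FULL (clear)
  row 2: 8 empty cells -> not full
  row 3: 2 empty cells -> not full
  row 4: 0 empty cells -> FULL (clear)
  row 5: 0 empty cells -> FULL (clear)
  row 6: 7 empty cells -> not full
  row 7: 0 empty cells -> FULL (clear)
  row 8: 2 empty cells -> not full
  row 9: 3 empty cells -> not full
  row 10: 2 empty cells -> not full
  row 11: 4 empty cells -> not full
Total rows cleared: 4

Answer: 4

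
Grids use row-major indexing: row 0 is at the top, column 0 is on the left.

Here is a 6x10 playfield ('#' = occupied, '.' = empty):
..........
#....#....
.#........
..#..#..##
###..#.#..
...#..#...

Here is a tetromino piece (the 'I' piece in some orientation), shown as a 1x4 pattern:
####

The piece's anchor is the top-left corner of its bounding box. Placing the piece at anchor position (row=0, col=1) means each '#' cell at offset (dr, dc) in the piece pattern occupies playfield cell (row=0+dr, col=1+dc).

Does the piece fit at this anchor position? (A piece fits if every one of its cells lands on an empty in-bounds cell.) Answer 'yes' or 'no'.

Check each piece cell at anchor (0, 1):
  offset (0,0) -> (0,1): empty -> OK
  offset (0,1) -> (0,2): empty -> OK
  offset (0,2) -> (0,3): empty -> OK
  offset (0,3) -> (0,4): empty -> OK
All cells valid: yes

Answer: yes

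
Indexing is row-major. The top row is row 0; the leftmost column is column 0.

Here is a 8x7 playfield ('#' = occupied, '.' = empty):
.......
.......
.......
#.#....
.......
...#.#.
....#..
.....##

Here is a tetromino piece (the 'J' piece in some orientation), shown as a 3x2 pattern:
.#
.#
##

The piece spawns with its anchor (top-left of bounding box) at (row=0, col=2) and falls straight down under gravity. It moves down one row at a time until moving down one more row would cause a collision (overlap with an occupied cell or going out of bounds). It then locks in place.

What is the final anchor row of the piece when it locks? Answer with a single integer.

Spawn at (row=0, col=2). Try each row:
  row 0: fits
  row 1: blocked -> lock at row 0

Answer: 0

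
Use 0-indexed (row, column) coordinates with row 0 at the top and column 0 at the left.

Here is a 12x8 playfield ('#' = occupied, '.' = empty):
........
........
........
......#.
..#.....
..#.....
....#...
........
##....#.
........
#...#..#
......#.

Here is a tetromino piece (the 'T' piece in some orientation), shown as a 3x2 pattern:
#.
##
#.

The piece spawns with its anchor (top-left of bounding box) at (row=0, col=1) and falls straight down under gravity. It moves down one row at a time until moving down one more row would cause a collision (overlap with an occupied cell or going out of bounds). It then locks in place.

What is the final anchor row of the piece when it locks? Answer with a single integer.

Answer: 2

Derivation:
Spawn at (row=0, col=1). Try each row:
  row 0: fits
  row 1: fits
  row 2: fits
  row 3: blocked -> lock at row 2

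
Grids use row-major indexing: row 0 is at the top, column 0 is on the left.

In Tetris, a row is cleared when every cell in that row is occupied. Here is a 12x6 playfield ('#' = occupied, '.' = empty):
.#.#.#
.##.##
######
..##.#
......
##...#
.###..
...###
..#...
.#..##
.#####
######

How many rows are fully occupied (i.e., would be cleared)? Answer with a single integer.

Check each row:
  row 0: 3 empty cells -> not full
  row 1: 2 empty cells -> not full
  row 2: 0 empty cells -> FULL (clear)
  row 3: 3 empty cells -> not full
  row 4: 6 empty cells -> not full
  row 5: 3 empty cells -> not full
  row 6: 3 empty cells -> not full
  row 7: 3 empty cells -> not full
  row 8: 5 empty cells -> not full
  row 9: 3 empty cells -> not full
  row 10: 1 empty cell -> not full
  row 11: 0 empty cells -> FULL (clear)
Total rows cleared: 2

Answer: 2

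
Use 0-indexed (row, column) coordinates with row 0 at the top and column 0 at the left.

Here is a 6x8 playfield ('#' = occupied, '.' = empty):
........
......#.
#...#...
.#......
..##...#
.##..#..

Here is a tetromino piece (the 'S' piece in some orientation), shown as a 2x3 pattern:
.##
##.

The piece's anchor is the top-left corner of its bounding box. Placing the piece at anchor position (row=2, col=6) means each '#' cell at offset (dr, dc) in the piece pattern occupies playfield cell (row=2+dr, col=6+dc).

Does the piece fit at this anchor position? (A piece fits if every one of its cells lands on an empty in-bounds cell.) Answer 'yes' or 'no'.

Check each piece cell at anchor (2, 6):
  offset (0,1) -> (2,7): empty -> OK
  offset (0,2) -> (2,8): out of bounds -> FAIL
  offset (1,0) -> (3,6): empty -> OK
  offset (1,1) -> (3,7): empty -> OK
All cells valid: no

Answer: no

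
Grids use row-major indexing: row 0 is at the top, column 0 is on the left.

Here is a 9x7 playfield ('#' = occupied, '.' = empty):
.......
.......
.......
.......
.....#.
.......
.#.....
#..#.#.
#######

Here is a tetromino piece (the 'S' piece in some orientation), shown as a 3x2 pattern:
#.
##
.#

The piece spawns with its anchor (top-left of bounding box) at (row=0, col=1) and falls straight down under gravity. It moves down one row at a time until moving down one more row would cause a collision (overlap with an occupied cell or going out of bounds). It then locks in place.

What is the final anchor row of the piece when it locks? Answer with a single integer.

Spawn at (row=0, col=1). Try each row:
  row 0: fits
  row 1: fits
  row 2: fits
  row 3: fits
  row 4: fits
  row 5: blocked -> lock at row 4

Answer: 4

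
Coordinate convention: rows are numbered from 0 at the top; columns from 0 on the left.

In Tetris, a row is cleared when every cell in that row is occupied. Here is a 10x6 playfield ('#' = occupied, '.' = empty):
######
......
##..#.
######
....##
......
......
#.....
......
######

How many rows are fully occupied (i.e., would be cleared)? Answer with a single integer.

Answer: 3

Derivation:
Check each row:
  row 0: 0 empty cells -> FULL (clear)
  row 1: 6 empty cells -> not full
  row 2: 3 empty cells -> not full
  row 3: 0 empty cells -> FULL (clear)
  row 4: 4 empty cells -> not full
  row 5: 6 empty cells -> not full
  row 6: 6 empty cells -> not full
  row 7: 5 empty cells -> not full
  row 8: 6 empty cells -> not full
  row 9: 0 empty cells -> FULL (clear)
Total rows cleared: 3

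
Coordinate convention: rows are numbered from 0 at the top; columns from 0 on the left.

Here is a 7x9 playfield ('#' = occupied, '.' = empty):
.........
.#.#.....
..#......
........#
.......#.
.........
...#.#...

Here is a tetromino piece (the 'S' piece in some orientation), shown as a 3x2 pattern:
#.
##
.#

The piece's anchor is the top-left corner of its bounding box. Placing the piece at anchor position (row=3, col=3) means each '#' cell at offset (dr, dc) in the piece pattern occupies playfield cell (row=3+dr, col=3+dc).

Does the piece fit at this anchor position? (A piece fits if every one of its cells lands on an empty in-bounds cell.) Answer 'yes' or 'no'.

Answer: yes

Derivation:
Check each piece cell at anchor (3, 3):
  offset (0,0) -> (3,3): empty -> OK
  offset (1,0) -> (4,3): empty -> OK
  offset (1,1) -> (4,4): empty -> OK
  offset (2,1) -> (5,4): empty -> OK
All cells valid: yes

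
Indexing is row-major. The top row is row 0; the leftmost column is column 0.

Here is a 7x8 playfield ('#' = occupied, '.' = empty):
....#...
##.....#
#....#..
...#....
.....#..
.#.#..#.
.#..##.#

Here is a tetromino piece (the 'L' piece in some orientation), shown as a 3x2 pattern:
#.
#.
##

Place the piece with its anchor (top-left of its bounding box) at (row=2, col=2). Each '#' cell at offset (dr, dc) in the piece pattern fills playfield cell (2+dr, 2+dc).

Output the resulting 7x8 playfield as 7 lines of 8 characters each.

Answer: ....#...
##.....#
#.#..#..
..##....
..##.#..
.#.#..#.
.#..##.#

Derivation:
Fill (2+0,2+0) = (2,2)
Fill (2+1,2+0) = (3,2)
Fill (2+2,2+0) = (4,2)
Fill (2+2,2+1) = (4,3)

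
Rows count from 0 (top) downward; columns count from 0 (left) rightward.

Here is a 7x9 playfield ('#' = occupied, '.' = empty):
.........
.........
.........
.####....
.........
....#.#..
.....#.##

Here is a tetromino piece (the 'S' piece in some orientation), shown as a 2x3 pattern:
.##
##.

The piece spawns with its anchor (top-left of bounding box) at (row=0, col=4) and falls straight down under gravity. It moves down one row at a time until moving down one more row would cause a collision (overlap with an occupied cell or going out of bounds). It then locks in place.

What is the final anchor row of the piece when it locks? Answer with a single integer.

Spawn at (row=0, col=4). Try each row:
  row 0: fits
  row 1: fits
  row 2: blocked -> lock at row 1

Answer: 1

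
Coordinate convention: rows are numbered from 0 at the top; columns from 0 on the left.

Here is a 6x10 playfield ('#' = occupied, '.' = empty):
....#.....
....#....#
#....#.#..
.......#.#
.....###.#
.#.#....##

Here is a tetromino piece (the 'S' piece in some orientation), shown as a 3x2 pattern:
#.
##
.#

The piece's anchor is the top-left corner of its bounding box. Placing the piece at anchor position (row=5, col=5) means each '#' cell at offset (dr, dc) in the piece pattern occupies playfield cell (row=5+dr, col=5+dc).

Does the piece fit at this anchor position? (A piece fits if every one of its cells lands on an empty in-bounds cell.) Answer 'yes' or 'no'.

Answer: no

Derivation:
Check each piece cell at anchor (5, 5):
  offset (0,0) -> (5,5): empty -> OK
  offset (1,0) -> (6,5): out of bounds -> FAIL
  offset (1,1) -> (6,6): out of bounds -> FAIL
  offset (2,1) -> (7,6): out of bounds -> FAIL
All cells valid: no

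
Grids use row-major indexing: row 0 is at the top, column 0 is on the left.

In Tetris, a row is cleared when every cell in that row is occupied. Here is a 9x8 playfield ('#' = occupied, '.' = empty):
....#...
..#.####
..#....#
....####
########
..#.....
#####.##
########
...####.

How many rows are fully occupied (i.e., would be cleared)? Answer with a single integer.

Answer: 2

Derivation:
Check each row:
  row 0: 7 empty cells -> not full
  row 1: 3 empty cells -> not full
  row 2: 6 empty cells -> not full
  row 3: 4 empty cells -> not full
  row 4: 0 empty cells -> FULL (clear)
  row 5: 7 empty cells -> not full
  row 6: 1 empty cell -> not full
  row 7: 0 empty cells -> FULL (clear)
  row 8: 4 empty cells -> not full
Total rows cleared: 2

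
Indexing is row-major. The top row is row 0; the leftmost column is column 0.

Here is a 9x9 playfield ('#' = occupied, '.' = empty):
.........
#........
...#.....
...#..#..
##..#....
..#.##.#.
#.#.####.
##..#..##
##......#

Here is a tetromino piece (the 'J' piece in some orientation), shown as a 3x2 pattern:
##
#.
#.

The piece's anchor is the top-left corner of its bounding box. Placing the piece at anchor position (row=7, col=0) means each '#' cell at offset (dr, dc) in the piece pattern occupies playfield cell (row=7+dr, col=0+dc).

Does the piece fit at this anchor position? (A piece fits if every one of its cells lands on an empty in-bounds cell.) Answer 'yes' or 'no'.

Check each piece cell at anchor (7, 0):
  offset (0,0) -> (7,0): occupied ('#') -> FAIL
  offset (0,1) -> (7,1): occupied ('#') -> FAIL
  offset (1,0) -> (8,0): occupied ('#') -> FAIL
  offset (2,0) -> (9,0): out of bounds -> FAIL
All cells valid: no

Answer: no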